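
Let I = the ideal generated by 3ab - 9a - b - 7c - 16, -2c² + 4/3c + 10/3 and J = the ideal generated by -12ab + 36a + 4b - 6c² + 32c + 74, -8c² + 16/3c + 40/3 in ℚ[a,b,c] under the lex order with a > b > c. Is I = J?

For a fixed monomial order, each ideal has a unique reduced Gröbner basis; comparing bases decides equality.
Buchberger on the first generating set:
f_1 = 3ab - 9a - b - 7c - 16, LT = ab.
f_2 = -2c² + 4/3c + 10/3, LT = c².

The S-polynomials (S(f_1,f_2)) all reduce to 0 modulo the current basis, so we have a Gröbner basis.
Inter-reduce: drop elements whose leading term is divisible by another's, tail-reduce, and make monic.
Reduced Gröbner basis: {ab - 3a - ⅓b - 7/3c - 16/3, c² - ⅔c - 5/3}.

Buchberger on the second generating set:
h_1 = -12ab + 36a + 4b - 6c² + 32c + 74, LT = ab.
h_2 = -8c² + 16/3c + 40/3, LT = c².

The S-polynomials (S(h_1,h_2)) all reduce to 0 modulo the current basis, so we have a Gröbner basis.
Inter-reduce: drop elements whose leading term is divisible by another's, tail-reduce, and make monic.
Reduced Gröbner basis: {ab - 3a - ⅓b - 7/3c - 16/3, c² - ⅔c - 5/3}.

These coincide, so the ideals are equal.

Yes, the ideals are equal.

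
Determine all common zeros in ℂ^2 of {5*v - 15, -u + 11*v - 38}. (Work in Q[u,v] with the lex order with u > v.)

Compute a lex Gröbner basis by Buchberger's algorithm.
f_1 = 5*v - 15, LT = v.
f_2 = -u + 11*v - 38, LT = u.

The S-polynomials (S(f_1,f_2)) all reduce to 0 modulo the current basis, so we have a Gröbner basis.
Inter-reduce: drop elements whose leading term is divisible by another's, tail-reduce, and make monic.
Reduced Gröbner basis: {u + 5, v - 3}.

From the last basis element, v - 3 = 0, so v takes values in {3}. Each choice, substituted upward through the basis, yields the corresponding point(s) of the solution set.
  v = 3: the earlier basis element becomes u + 5 = 0, giving u = -5 — point (-5, 3).

{(-5, 3)}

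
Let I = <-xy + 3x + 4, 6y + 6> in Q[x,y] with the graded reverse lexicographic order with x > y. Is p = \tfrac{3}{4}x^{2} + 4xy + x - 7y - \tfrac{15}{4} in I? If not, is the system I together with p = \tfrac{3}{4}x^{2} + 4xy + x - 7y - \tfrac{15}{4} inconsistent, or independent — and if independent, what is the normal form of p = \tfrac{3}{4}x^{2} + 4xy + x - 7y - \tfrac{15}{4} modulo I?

Adjoining \tfrac{3}{4}x^{2} + 4xy + x - 7y - \tfrac{15}{4} makes the ideal the whole ring: the system is inconsistent.

First compute the reduced Gröbner basis of I by Buchberger's algorithm.
f_1 = -xy + 3x + 4, LT = xy.
f_2 = 6y + 6, LT = y.

S(f_1,f_2): lcm = xy. S = -4x - 4.
  leading term x: no divisor's leading term divides it; move -4x to the remainder.
  leading term 1: no divisor's leading term divides it; move -4 to the remainder.
  remainder -4x - 4 ≠ 0; add h_3 = -4x - 4 to the basis.

S(f_1,h_3): lcm = xy. S = -3x - y - 4.
  leading term x: subtract (\tfrac{3}{4})·h_3 from -3x - y - 4 → -y - 1
  leading term y: subtract (-\tfrac{1}{6})·f_2 from -y - 1 → 0
  remainder 0.

S(f_2,h_3): leading monomials are coprime, so the S-polynomial reduces to 0 (Buchberger's first criterion).
Every S-polynomial of the final basis reduces to 0, so we have a Gröbner basis.
Inter-reduce: drop elements whose leading term is divisible by another's, tail-reduce, and make monic.
Reduced Gröbner basis: {x + 1, y + 1}.
Label its elements g_1 = x + 1, g_2 = y + 1.

Reduce p = \tfrac{3}{4}x^{2} + 4xy + x - 7y - \tfrac{15}{4} modulo G:
  leading term x^{2}: subtract (\tfrac{3}{4}x)·g_1 from \tfrac{3}{4}x^{2} + 4xy + x - 7y - \tfrac{15}{4} → 4xy + \tfrac{1}{4}x - 7y - \tfrac{15}{4}
  leading term xy: subtract (4y)·g_1 from 4xy + \tfrac{1}{4}x - 7y - \tfrac{15}{4} → \tfrac{1}{4}x - 11y - \tfrac{15}{4}
  leading term x: subtract (\tfrac{1}{4})·g_1 from \tfrac{1}{4}x - 11y - \tfrac{15}{4} → -11y - 4
  leading term y: subtract (-11)·g_2 from -11y - 4 → 7
  leading term 1: no divisor's leading term divides it; move 7 to the remainder.
  normal form = 7.
The normal form is nonzero, so p ∉ I. Since p minus its normal form lies in I, I + (p) = I + (r) where r = 7; decide whether this ideal is the whole ring.
Here r = 7 is a nonzero constant, hence a unit: 1 ∈ I + (p), the Gröbner basis of I + (p) is {1}, and the enlarged system has no common solution — adjoining p is inconsistent.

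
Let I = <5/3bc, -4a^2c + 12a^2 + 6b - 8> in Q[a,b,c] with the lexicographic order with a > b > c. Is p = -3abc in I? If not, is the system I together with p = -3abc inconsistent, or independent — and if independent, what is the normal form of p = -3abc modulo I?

First compute the reduced Gröbner basis of I by Buchberger's algorithm.
f_1 = 5/3bc, LT = bc.
f_2 = -4a^2c + 12a^2 + 6b - 8, LT = a^2c.

S(f_1,f_2): lcm = a^2bc. S = 3a^2b + 3/2b^2 - 2b.
  reduce S modulo (f_1, f_2):
  remainder 3a^2b + 3/2b^2 - 2b ≠ 0; add h_3 = 3a^2b + 3/2b^2 - 2b to the basis.

The other S-polynomials (S(f_1,h_3), S(f_2,h_3)) all reduce to 0 modulo the current basis, so we have a Gröbner basis.
Inter-reduce: drop elements whose leading term is divisible by another's, tail-reduce, and make monic.
Reduced Gröbner basis: {a^2b + 1/2b^2 - 2/3b, a^2c - 3a^2 - 3/2b + 2, bc}.
Label its elements g_1 = a^2b + 1/2b^2 - 2/3b, g_2 = a^2c - 3a^2 - 3/2b + 2, g_3 = bc.

Reduce p = -3abc modulo G:
  leading term abc: subtract (-3a)·g_3 from -3abc → 0
  normal form = 0.
Since the normal form is 0, p ∈ I.

Ideal membership is decidable via reduction modulo a Gröbner basis.

-3abc lies in I (it reduces to 0).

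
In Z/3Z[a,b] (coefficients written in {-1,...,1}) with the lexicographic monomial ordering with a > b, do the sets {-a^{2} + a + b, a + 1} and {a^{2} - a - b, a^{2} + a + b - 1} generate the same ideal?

No, the ideals differ.

For a fixed monomial order, each ideal has a unique reduced Gröbner basis; comparing bases decides equality.
Buchberger on the first generating set:
f_1 = -a^{2} + a + b, LT = a^{2}.
f_2 = a + 1, LT = a.

S(f_1,f_2): lcm = a^{2}. S = a - b.
  leading term a: subtract (1)·f_2 from a - b → -b - 1
  leading term b: no divisor's leading term divides it; move -b to the remainder.
  leading term 1: no divisor's leading term divides it; move -1 to the remainder.
  remainder -b - 1 ≠ 0; add g_3 = -b - 1 to the basis.

S(f_1,g_3): leading monomials are coprime, so the S-polynomial reduces to 0 (Buchberger's first criterion).
S(f_2,g_3): leading monomials are coprime, so the S-polynomial reduces to 0 (Buchberger's first criterion).
Every S-polynomial of the final basis reduces to 0, so we have a Gröbner basis.
Inter-reduce: drop elements whose leading term is divisible by another's, tail-reduce, and make monic.
Reduced Gröbner basis: {a + 1, b + 1}.

Buchberger on the second generating set:
h_1 = a^{2} - a - b, LT = a^{2}.
h_2 = a^{2} + a + b - 1, LT = a^{2}.

S(h_1,h_2): lcm = a^{2}. S = a + b + 1.
  leading term a: no divisor's leading term divides it; move a to the remainder.
  leading term b: no divisor's leading term divides it; move b to the remainder.
  leading term 1: no divisor's leading term divides it; move 1 to the remainder.
  remainder a + b + 1 ≠ 0; add k_3 = a + b + 1 to the basis.

S(h_1,k_3): lcm = a^{2}. S = -ab + a - b.
  leading term ab: subtract (-b)·k_3 from -ab + a - b → a + b^{2}
  leading term a: subtract (1)·k_3 from a + b^{2} → b^{2} - b - 1
  leading term b^{2}: no divisor's leading term divides it; move b^{2} to the remainder.
  leading term b: no divisor's leading term divides it; move -b to the remainder.
  leading term 1: no divisor's leading term divides it; move -1 to the remainder.
  remainder b^{2} - b - 1 ≠ 0; add k_4 = b^{2} - b - 1 to the basis.

S(h_2,k_3): lcm = a^{2}. S = -ab + b - 1.
  leading term ab: subtract (-b)·k_3 from -ab + b - 1 → b^{2} - b - 1
  leading term b^{2}: subtract (1)·k_4 from b^{2} - b - 1 → 0
  remainder 0.

S(h_1,k_4): leading monomials are coprime, so the S-polynomial reduces to 0 (Buchberger's first criterion).
S(h_2,k_4): leading monomials are coprime, so the S-polynomial reduces to 0 (Buchberger's first criterion).
S(k_3,k_4): leading monomials are coprime, so the S-polynomial reduces to 0 (Buchberger's first criterion).
Every S-polynomial of the final basis reduces to 0, so we have a Gröbner basis.
Inter-reduce: drop elements whose leading term is divisible by another's, tail-reduce, and make monic.
Reduced Gröbner basis: {a + b + 1, b^{2} - b - 1}.

Since the reduced bases disagree, the two ideals are not the same.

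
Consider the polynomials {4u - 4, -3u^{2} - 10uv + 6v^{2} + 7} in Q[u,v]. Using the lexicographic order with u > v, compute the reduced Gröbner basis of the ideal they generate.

The reduced Gröbner basis is the canonical form of the ideal for this ordering.

f_1 = 4u - 4, LT = u.
f_2 = -3u^{2} - 10uv + 6v^{2} + 7, LT = u^{2}.

S(f_1,f_2): lcm = u^{2}. S = -\tfrac{10}{3}uv - u + 2v^{2} + \tfrac{7}{3}.
  leading term uv: subtract (-\tfrac{5}{6}v)·f_1 from -\tfrac{10}{3}uv - u + 2v^{2} + \tfrac{7}{3} → -u + 2v^{2} - \tfrac{10}{3}v + \tfrac{7}{3}
  leading term u: subtract (-\tfrac{1}{4})·f_1 from -u + 2v^{2} - \tfrac{10}{3}v + \tfrac{7}{3} → 2v^{2} - \tfrac{10}{3}v + \tfrac{4}{3}
  leading term v^{2}: no divisor's leading term divides it; move 2v^{2} to the remainder.
  leading term v: no divisor's leading term divides it; move -\tfrac{10}{3}v to the remainder.
  leading term 1: no divisor's leading term divides it; move \tfrac{4}{3} to the remainder.
  remainder 2v^{2} - \tfrac{10}{3}v + \tfrac{4}{3} ≠ 0; add g_3 = 2v^{2} - \tfrac{10}{3}v + \tfrac{4}{3} to the basis.

S(f_1,g_3): leading monomials are coprime, so the S-polynomial reduces to 0 (Buchberger's first criterion).
S(f_2,g_3): leading monomials are coprime, so the S-polynomial reduces to 0 (Buchberger's first criterion).
Every S-polynomial of the final basis reduces to 0, so we have a Gröbner basis.
Inter-reduce: drop elements whose leading term is divisible by another's, tail-reduce, and make monic.

G = {u - 1, v^{2} - \tfrac{5}{3}v + \tfrac{2}{3}}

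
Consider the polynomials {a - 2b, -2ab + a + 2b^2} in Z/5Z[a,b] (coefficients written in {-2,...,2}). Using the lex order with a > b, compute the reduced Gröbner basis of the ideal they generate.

G = {a - 2b, b^2 - b}

This is the nonlinear analogue of row-reducing a linear system.

f_1 = a - 2b, LT = a.
f_2 = -2ab + a + 2b^2, LT = ab.

S(f_1,f_2): lcm = ab. S = -2a - b^2.
  reduce S modulo (f_1, f_2):
  remainder -b^2 + b ≠ 0; add g_3 = -b^2 + b to the basis.

The other S-polynomials (S(f_1,g_3), S(f_2,g_3)) all reduce to 0 modulo the current basis, so we have a Gröbner basis.
Inter-reduce: drop elements whose leading term is divisible by another's, tail-reduce, and make monic.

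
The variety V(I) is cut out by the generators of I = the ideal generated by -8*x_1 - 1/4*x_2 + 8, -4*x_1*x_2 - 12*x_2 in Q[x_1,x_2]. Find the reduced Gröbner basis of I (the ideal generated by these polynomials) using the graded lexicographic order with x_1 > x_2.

G = {x_2**2 - 128*x_2, x_1 + 1/32*x_2 - 1}

f_1 = -8*x_1 - 1/4*x_2 + 8, LT = x_1.
f_2 = -4*x_1*x_2 - 12*x_2, LT = x_1*x_2.

S(f_1,f_2): lcm = x_1*x_2. S = 1/32*x_2**2 - 4*x_2.
  reduce S modulo (f_1, f_2):
  remainder 1/32*x_2**2 - 4*x_2 ≠ 0; add g_3 = 1/32*x_2**2 - 4*x_2 to the basis.

The other S-polynomials (S(f_1,g_3), S(f_2,g_3)) all reduce to 0 modulo the current basis, so we have a Gröbner basis.
Inter-reduce: drop elements whose leading term is divisible by another's, tail-reduce, and make monic.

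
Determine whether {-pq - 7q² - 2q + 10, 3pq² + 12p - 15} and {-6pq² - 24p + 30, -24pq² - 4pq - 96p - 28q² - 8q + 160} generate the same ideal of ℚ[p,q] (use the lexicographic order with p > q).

Yes, the ideals are equal.

For a fixed monomial order, each ideal has a unique reduced Gröbner basis; comparing bases decides equality.
Buchberger on the first generating set:
f_1 = -pq - 7q² - 2q + 10, LT = pq.
f_2 = 3pq² + 12p - 15, LT = pq².

S(f_1,f_2): lcm = pq². S = -4p + 7q³ + 2q² - 10q + 5.
  leading term p: no divisor's leading term divides it; move -4p to the remainder.
  leading term q³: no divisor's leading term divides it; move 7q³ to the remainder.
  leading term q²: no divisor's leading term divides it; move 2q² to the remainder.
  leading term q: no divisor's leading term divides it; move -10q to the remainder.
  leading term 1: no divisor's leading term divides it; move 5 to the remainder.
  remainder -4p + 7q³ + 2q² - 10q + 5 ≠ 0; add g_3 = -4p + 7q³ + 2q² - 10q + 5 to the basis.

S(f_1,g_3): lcm = pq. S = 7/4q⁴ + ½q³ + 9/2q² + 13/4q - 10.
  leading term q⁴: no divisor's leading term divides it; move 7/4q⁴ to the remainder.
  leading term q³: no divisor's leading term divides it; move ½q³ to the remainder.
  leading term q²: no divisor's leading term divides it; move 9/2q² to the remainder.
  leading term q: no divisor's leading term divides it; move 13/4q to the remainder.
  leading term 1: no divisor's leading term divides it; move -10 to the remainder.
  remainder 7/4q⁴ + ½q³ + 9/2q² + 13/4q - 10 ≠ 0; add g_4 = 7/4q⁴ + ½q³ + 9/2q² + 13/4q - 10 to the basis.

The other S-polynomials (S(f_2,g_3), S(f_1,g_4), S(f_2,g_4), S(g_3,g_4)) all reduce to 0 modulo the current basis, so we have a Gröbner basis.
Inter-reduce: drop elements whose leading term is divisible by another's, tail-reduce, and make monic.
Reduced Gröbner basis: {p - 7/4q³ - ½q² + 5/2q - 5/4, q⁴ + 2/7q³ + 18/7q² + 13/7q - 40/7}.

Buchberger on the second generating set:
h_1 = -6pq² - 24p + 30, LT = pq².
h_2 = -24pq² - 4pq - 96p - 28q² - 8q + 160, LT = pq².

S(h_1,h_2): lcm = pq². S = -⅙pq - 7/6q² - ⅓q + 5/3.
  leading term pq: no divisor's leading term divides it; move -⅙pq to the remainder.
  leading term q²: no divisor's leading term divides it; move -7/6q² to the remainder.
  leading term q: no divisor's leading term divides it; move -⅓q to the remainder.
  leading term 1: no divisor's leading term divides it; move 5/3 to the remainder.
  remainder -⅙pq - 7/6q² - ⅓q + 5/3 ≠ 0; add k_3 = -⅙pq - 7/6q² - ⅓q + 5/3 to the basis.

S(h_1,k_3): lcm = pq². S = 4p - 7q³ - 2q² + 10q - 5.
  leading term p: no divisor's leading term divides it; move 4p to the remainder.
  leading term q³: no divisor's leading term divides it; move -7q³ to the remainder.
  leading term q²: no divisor's leading term divides it; move -2q² to the remainder.
  leading term q: no divisor's leading term divides it; move 10q to the remainder.
  leading term 1: no divisor's leading term divides it; move -5 to the remainder.
  remainder 4p - 7q³ - 2q² + 10q - 5 ≠ 0; add k_4 = 4p - 7q³ - 2q² + 10q - 5 to the basis.

S(h_1,k_4): lcm = pq². S = 4p + 7/4q⁵ + ½q⁴ - 5/2q³ + 5/4q² - 5.
  leading term p: subtract (1)·k_4 from 4p + 7/4q⁵ + ½q⁴ - 5/2q³ + 5/4q² - 5 → 7/4q⁵ + ½q⁴ + 9/2q³ + 13/4q² - 10q
  leading term q⁵: no divisor's leading term divides it; move 7/4q⁵ to the remainder.
  leading term q⁴: no divisor's leading term divides it; move ½q⁴ to the remainder.
  leading term q³: no divisor's leading term divides it; move 9/2q³ to the remainder.
  leading term q²: no divisor's leading term divides it; move 13/4q² to the remainder.
  leading term q: no divisor's leading term divides it; move -10q to the remainder.
  remainder 7/4q⁵ + ½q⁴ + 9/2q³ + 13/4q² - 10q ≠ 0; add k_5 = 7/4q⁵ + ½q⁴ + 9/2q³ + 13/4q² - 10q to the basis.

S(k_3,k_4): lcm = pq. S = 7/4q⁴ + ½q³ + 9/2q² + 13/4q - 10.
  leading term q⁴: no divisor's leading term divides it; move 7/4q⁴ to the remainder.
  leading term q³: no divisor's leading term divides it; move ½q³ to the remainder.
  leading term q²: no divisor's leading term divides it; move 9/2q² to the remainder.
  leading term q: no divisor's leading term divides it; move 13/4q to the remainder.
  leading term 1: no divisor's leading term divides it; move -10 to the remainder.
  remainder 7/4q⁴ + ½q³ + 9/2q² + 13/4q - 10 ≠ 0; add k_6 = 7/4q⁴ + ½q³ + 9/2q² + 13/4q - 10 to the basis.

The other S-polynomials (S(h_2,k_3), S(h_2,k_4), S(h_1,k_5), S(h_2,k_5), S(k_3,k_5), S(k_4,k_5), S(h_1,k_6), S(h_2,k_6), S(k_3,k_6), S(k_4,k_6), S(k_5,k_6)) all reduce to 0 modulo the current basis, so we have a Gröbner basis.
Inter-reduce: drop elements whose leading term is divisible by another's, tail-reduce, and make monic.
Reduced Gröbner basis: {p - 7/4q³ - ½q² + 5/2q - 5/4, q⁴ + 2/7q³ + 18/7q² + 13/7q - 40/7}.

These coincide, so the ideals are equal.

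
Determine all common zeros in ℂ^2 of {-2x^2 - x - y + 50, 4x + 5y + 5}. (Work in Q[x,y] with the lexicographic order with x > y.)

{(5, -5), (-51/10, 77/25)}

Compute a lex Gröbner basis by Buchberger's algorithm.
f_1 = -2x^2 - x - y + 50, LT = x^2.
f_2 = 4x + 5y + 5, LT = x.

S(f_1,f_2): lcm = x^2. S = -5/4xy - 3/4x + 1/2y - 25.
  leading term xy: subtract (-5/16y)·f_2 from -5/4xy - 3/4x + 1/2y - 25 → -3/4x + 25/16y^2 + 33/16y - 25
  leading term x: subtract (-3/16)·f_2 from -3/4x + 25/16y^2 + 33/16y - 25 → 25/16y^2 + 3y - 385/16
  leading term y^2: no divisor's leading term divides it; move 25/16y^2 to the remainder.
  leading term y: no divisor's leading term divides it; move 3y to the remainder.
  leading term 1: no divisor's leading term divides it; move -385/16 to the remainder.
  remainder 25/16y^2 + 3y - 385/16 ≠ 0; add h_3 = 25/16y^2 + 3y - 385/16 to the basis.

S(f_1,h_3): leading monomials are coprime, so the S-polynomial reduces to 0 (Buchberger's first criterion).
S(f_2,h_3): leading monomials are coprime, so the S-polynomial reduces to 0 (Buchberger's first criterion).
Every S-polynomial of the final basis reduces to 0, so we have a Gröbner basis.
Inter-reduce: drop elements whose leading term is divisible by another's, tail-reduce, and make monic.
Reduced Gröbner basis: {x + 5/4y + 5/4, y^2 + 48/25y - 77/5}.

From the last basis element, y^2 + 48/25y - 77/5 = 0, so y takes values in {-5, 77/25}. Each choice, substituted upward through the basis, yields the corresponding point(s) of the solution set.
  y = -5: the earlier basis element becomes x - 5 = 0, giving x = 5 — point (5, -5).
  y = 77/25: the earlier basis element becomes x + 51/10 = 0, giving x = -51/10 — point (-51/10, 77/25).
A lex Gröbner basis triangularizes the system, enabling back-substitution.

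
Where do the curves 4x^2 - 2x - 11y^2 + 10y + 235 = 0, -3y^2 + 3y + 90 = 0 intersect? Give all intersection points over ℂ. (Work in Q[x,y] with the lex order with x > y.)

{(-9/2, -5), (5, -5), (1/4 - 9*sqrt(5)/4, 6), (1/4 + 9*sqrt(5)/4, 6)}

Compute a lex Gröbner basis by Buchberger's algorithm.
f_1 = 4x^2 - 2x - 11y^2 + 10y + 235, LT = x^2.
f_2 = -3y^2 + 3y + 90, LT = y^2.

The S-polynomials (S(f_1,f_2)) all reduce to 0 modulo the current basis, so we have a Gröbner basis.
Inter-reduce: drop elements whose leading term is divisible by another's, tail-reduce, and make monic.
Reduced Gröbner basis: {x^2 - 1/2x - 1/4y - 95/4, y^2 - y - 30}.

Since the basis is lex-ordered, y^2 - y - 30 is univariate in y. Its roots are {-5, 6}. Back-substituting each root into the other basis elements fixes the other coordinates.
  y = -5: the earlier basis element becomes x^2 - 1/2x - 45/2 = 0, giving x = -9/2, 5 — points (-9/2, -5), (5, -5).
  y = 6: the earlier basis element becomes x^2 - 1/2x - 101/4 = 0, giving x = 1/4 - 9*sqrt(5)/4, 1/4 + 9*sqrt(5)/4 — points (1/4 - 9*sqrt(5)/4, 6), (1/4 + 9*sqrt(5)/4, 6).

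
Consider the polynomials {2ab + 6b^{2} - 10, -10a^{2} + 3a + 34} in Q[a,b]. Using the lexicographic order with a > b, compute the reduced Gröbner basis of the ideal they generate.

This is the nonlinear analogue of row-reducing a linear system.

f_1 = 2ab + 6b^{2} - 10, LT = ab.
f_2 = -10a^{2} + 3a + 34, LT = a^{2}.

S(f_1,f_2): lcm = a^{2}b. S = 3ab^{2} + \tfrac{3}{10}ab - 5a + \tfrac{17}{5}b.
  leading term ab^{2}: subtract (\tfrac{3}{2}b)·f_1 from 3ab^{2} + \tfrac{3}{10}ab - 5a + \tfrac{17}{5}b → \tfrac{3}{10}ab - 5a - 9b^{3} + \tfrac{92}{5}b
  leading term ab: subtract (\tfrac{3}{20})·f_1 from \tfrac{3}{10}ab - 5a - 9b^{3} + \tfrac{92}{5}b → -5a - 9b^{3} - \tfrac{9}{10}b^{2} + \tfrac{92}{5}b + \tfrac{3}{2}
  leading term a: no divisor's leading term divides it; move -5a to the remainder.
  leading term b^{3}: no divisor's leading term divides it; move -9b^{3} to the remainder.
  leading term b^{2}: no divisor's leading term divides it; move -\tfrac{9}{10}b^{2} to the remainder.
  leading term b: no divisor's leading term divides it; move \tfrac{92}{5}b to the remainder.
  leading term 1: no divisor's leading term divides it; move \tfrac{3}{2} to the remainder.
  remainder -5a - 9b^{3} - \tfrac{9}{10}b^{2} + \tfrac{92}{5}b + \tfrac{3}{2} ≠ 0; add g_3 = -5a - 9b^{3} - \tfrac{9}{10}b^{2} + \tfrac{92}{5}b + \tfrac{3}{2} to the basis.

S(f_1,g_3): lcm = ab. S = -\tfrac{9}{5}b^{4} - \tfrac{9}{50}b^{3} + \tfrac{167}{25}b^{2} + \tfrac{3}{10}b - 5.
  leading term b^{4}: no divisor's leading term divides it; move -\tfrac{9}{5}b^{4} to the remainder.
  leading term b^{3}: no divisor's leading term divides it; move -\tfrac{9}{50}b^{3} to the remainder.
  leading term b^{2}: no divisor's leading term divides it; move \tfrac{167}{25}b^{2} to the remainder.
  leading term b: no divisor's leading term divides it; move \tfrac{3}{10}b to the remainder.
  leading term 1: no divisor's leading term divides it; move -5 to the remainder.
  remainder -\tfrac{9}{5}b^{4} - \tfrac{9}{50}b^{3} + \tfrac{167}{25}b^{2} + \tfrac{3}{10}b - 5 ≠ 0; add g_4 = -\tfrac{9}{5}b^{4} - \tfrac{9}{50}b^{3} + \tfrac{167}{25}b^{2} + \tfrac{3}{10}b - 5 to the basis.

The other S-polynomials (S(f_2,g_3), S(f_1,g_4), S(f_2,g_4), S(g_3,g_4)) all reduce to 0 modulo the current basis, so we have a Gröbner basis.
Inter-reduce: drop elements whose leading term is divisible by another's, tail-reduce, and make monic.

G = {a + \tfrac{9}{5}b^{3} + \tfrac{9}{50}b^{2} - \tfrac{92}{25}b - \tfrac{3}{10}, b^{4} + \tfrac{1}{10}b^{3} - \tfrac{167}{45}b^{2} - \tfrac{1}{6}b + \tfrac{25}{9}}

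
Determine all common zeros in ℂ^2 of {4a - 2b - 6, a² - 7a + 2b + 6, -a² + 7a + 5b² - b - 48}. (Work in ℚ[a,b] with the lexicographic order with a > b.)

Compute a lex Gröbner basis by Buchberger's algorithm.
f_1 = 4a - 2b - 6, LT = a.
f_2 = a² - 7a + 2b + 6, LT = a².
f_3 = -a² + 7a + 5b² - b - 48, LT = a².

S(f_1,f_2): lcm = a². S = -½ab + 11/2a - 2b - 6.
  reduce S modulo (f_1, f_2, f_3):
  remainder -¼b² + 9/4 ≠ 0; add h_4 = -¼b² + 9/4 to the basis.

S(f_1,f_3): lcm = a². S = -½ab + 11/2a + 5b² - b - 48.
  reduce S modulo (f_1, f_2, f_3, h_4):
  remainder b + 3 ≠ 0; add h_5 = b + 3 to the basis.

The other S-polynomials (S(f_2,f_3), S(f_1,h_4), S(f_2,h_4), S(f_3,h_4), S(f_1,h_5), S(f_2,h_5), S(f_3,h_5), S(h_4,h_5)) all reduce to 0 modulo the current basis, so we have a Gröbner basis.
Inter-reduce: drop elements whose leading term is divisible by another's, tail-reduce, and make monic.
Reduced Gröbner basis: {a, b + 3}.

Since the basis is lex-ordered, b + 3 is univariate in b. Its roots are {-3}. Back-substituting each root into the other basis elements fixes the other coordinates.
  b = -3: the earlier basis element becomes a = 0, giving a = 0 — point (0, -3).

{(0, -3)}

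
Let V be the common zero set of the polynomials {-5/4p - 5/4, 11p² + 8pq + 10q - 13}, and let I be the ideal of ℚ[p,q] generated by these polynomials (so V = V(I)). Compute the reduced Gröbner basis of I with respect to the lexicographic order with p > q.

G = {p + 1, q - 1}

f_1 = -5/4p - 5/4, LT = p.
f_2 = 11p² + 8pq + 10q - 13, LT = p².

S(f_1,f_2): lcm = p². S = -8/11pq + p - 10/11q + 13/11.
  leading term pq: subtract (32/55q)·f_1 from -8/11pq + p - 10/11q + 13/11 → p - 2/11q + 13/11
  leading term p: subtract (-⅘)·f_1 from p - 2/11q + 13/11 → -2/11q + 2/11
  leading term q: no divisor's leading term divides it; move -2/11q to the remainder.
  leading term 1: no divisor's leading term divides it; move 2/11 to the remainder.
  remainder -2/11q + 2/11 ≠ 0; add g_3 = -2/11q + 2/11 to the basis.

The other S-polynomials (S(f_1,g_3), S(f_2,g_3)) all reduce to 0 modulo the current basis, so we have a Gröbner basis.
Inter-reduce: drop elements whose leading term is divisible by another's, tail-reduce, and make monic.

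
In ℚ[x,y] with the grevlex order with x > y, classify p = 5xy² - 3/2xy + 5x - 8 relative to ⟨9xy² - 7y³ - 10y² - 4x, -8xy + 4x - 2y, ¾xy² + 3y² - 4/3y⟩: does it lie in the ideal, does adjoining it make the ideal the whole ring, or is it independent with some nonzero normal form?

First compute the reduced Gröbner basis of I by Buchberger's algorithm.
f_1 = 9xy² - 7y³ - 10y² - 4x, LT = xy².
f_2 = -8xy + 4x - 2y, LT = xy.
f_3 = ¾xy² + 3y² - 4/3y, LT = xy².

S(f_1,f_2): lcm = xy². S = -7/9y³ + ½xy - 49/36y² - 4/9x.
  leading term y³: no divisor's leading term divides it; move -7/9y³ to the remainder.
  leading term xy: subtract (-1/16)·f_2 from ½xy - 49/36y² - 4/9x → -49/36y² - 7/36x - ⅛y
  leading term y²: no divisor's leading term divides it; move -49/36y² to the remainder.
  leading term x: no divisor's leading term divides it; move -7/36x to the remainder.
  leading term y: no divisor's leading term divides it; move -⅛y to the remainder.
  remainder -7/9y³ - 49/36y² - 7/36x - ⅛y ≠ 0; add h_4 = -7/9y³ - 49/36y² - 7/36x - ⅛y to the basis.

S(f_1,f_3): lcm = xy². S = -7/9y³ - 46/9y² - 4/9x + 16/9y.
  leading term y³: subtract (1)·h_4 from -7/9y³ - 46/9y² - 4/9x + 16/9y → -15/4y² - ¼x + 137/72y
  leading term y²: no divisor's leading term divides it; move -15/4y² to the remainder.
  leading term x: no divisor's leading term divides it; move -¼x to the remainder.
  leading term y: no divisor's leading term divides it; move 137/72y to the remainder.
  remainder -15/4y² - ¼x + 137/72y ≠ 0; add h_5 = -15/4y² - ¼x + 137/72y to the basis.

S(f_1,h_4): lcm = xy³. S = -7/9y⁴ - 7/4xy² - 10/9y³ - ¼x² - 305/504xy.
  leading term y⁴: subtract (y)·h_4 from -7/9y⁴ - 7/4xy² - 10/9y³ - ¼x² - 305/504xy → -7/4xy² + ¼y³ - ¼x² - 23/56xy + ⅛y²
  leading term xy²: subtract (-7/36)·f_1 from -7/4xy² + ¼y³ - ¼x² - 23/56xy + ⅛y² → -10/9y³ - ¼x² - 23/56xy - 131/72y² - 7/9x
  leading term y³: subtract (10/7)·h_4 from -10/9y³ - ¼x² - 23/56xy - 131/72y² - 7/9x → -¼x² - 23/56xy + ⅛y² - ½x + 5/28y
  leading term x²: no divisor's leading term divides it; move -¼x² to the remainder.
  leading term xy: subtract (23/448)·f_2 from -23/56xy + ⅛y² - ½x + 5/28y → ⅛y² - 79/112x + 9/32y
  leading term y²: subtract (-1/30)·h_5 from ⅛y² - 79/112x + 9/32y → -1199/1680x + 1489/4320y
  leading term x: no divisor's leading term divides it; move -1199/1680x to the remainder.
  leading term y: no divisor's leading term divides it; move 1489/4320y to the remainder.
  remainder -¼x² - 1199/1680x + 1489/4320y ≠ 0; add h_6 = -¼x² - 1199/1680x + 1489/4320y to the basis.

S(f_3,h_4): lcm = xy³. S = -7/4xy² + 4y³ - ¼x² - 9/56xy - 16/9y².
  leading term xy²: subtract (-7/36)·f_1 from -7/4xy² + 4y³ - ¼x² - 9/56xy - 16/9y² → 95/36y³ - ¼x² - 9/56xy - 67/18y² - 7/9x
  leading term y³: subtract (-95/28)·h_4 from 95/36y³ - ¼x² - 9/56xy - 67/18y² - 7/9x → -¼x² - 9/56xy - 1201/144y² - 23/16x - 95/224y
  leading term x²: subtract (1)·h_6 from -¼x² - 9/56xy - 1201/144y² - 23/16x - 95/224y → -9/56xy - 1201/144y² - 76/105x - 1453/1890y
  leading term xy: subtract (9/448)·f_2 from -9/56xy - 1201/144y² - 76/105x - 1453/1890y → -1201/144y² - 193/240x - 22033/30240y
  leading term y²: subtract (1201/540)·h_5 from -1201/144y² - 193/240x - 22033/30240y → -67/270x - 168757/34020y
  leading term x: no divisor's leading term divides it; move -67/270x to the remainder.
  leading term y: no divisor's leading term divides it; move -168757/34020y to the remainder.
  remainder -67/270x - 168757/34020y ≠ 0; add h_7 = -67/270x - 168757/34020y to the basis.

S(f_1,h_5): lcm = xy². S = -7/9y³ - 1/15x² + 137/270xy - 10/9y² - 4/9x.
  leading term y³: subtract (1)·h_4 from -7/9y³ - 1/15x² + 137/270xy - 10/9y² - 4/9x → -1/15x² + 137/270xy + ¼y² - ¼x + ⅛y
  leading term x²: subtract (4/15)·h_6 from -1/15x² + 137/270xy + ¼y² - ¼x + ⅛y → 137/270xy + ¼y² - 94/1575x + 67/2025y
  leading term xy: subtract (-137/2160)·f_2 from 137/270xy + ¼y² - 94/1575x + 67/2025y → ¼y² + 3667/18900x - 1519/16200y
  leading term y²: subtract (-1/15)·h_5 from ¼y² + 3667/18900x - 1519/16200y → 838/4725x + 67/2025y
  leading term x: subtract (-1676/2345)·h_7 from 838/4725x + 67/2025y → -2801972/797769y
  leading term y: no divisor's leading term divides it; move -2801972/797769y to the remainder.
  remainder -2801972/797769y ≠ 0; add h_8 = -2801972/797769y to the basis.

The other S-polynomials (S(f_2,f_3), S(f_2,h_4), S(f_2,h_5), S(f_3,h_5), S(h_4,h_5), S(f_1,h_6), S(f_2,h_6), S(f_3,h_6), S(h_4,h_6), S(h_5,h_6), S(f_1,h_7), S(f_2,h_7), S(f_3,h_7), S(h_4,h_7), S(h_5,h_7), S(h_6,h_7), S(f_1,h_8), S(f_2,h_8), S(f_3,h_8), S(h_4,h_8), S(h_5,h_8), S(h_6,h_8), S(h_7,h_8)) all reduce to 0 modulo the current basis, so we have a Gröbner basis.
Inter-reduce: drop elements whose leading term is divisible by another's, tail-reduce, and make monic.
Reduced Gröbner basis: {x, y}.
Label its elements g_1 = x, g_2 = y.

Reduce p = 5xy² - 3/2xy + 5x - 8 modulo G:
  leading term xy²: subtract (5y²)·g_1 from 5xy² - 3/2xy + 5x - 8 → -3/2xy + 5x - 8
  leading term xy: subtract (-3/2y)·g_1 from -3/2xy + 5x - 8 → 5x - 8
  leading term x: subtract (5)·g_1 from 5x - 8 → -8
  leading term 1: no divisor's leading term divides it; move -8 to the remainder.
  normal form = -8.
The normal form is nonzero, so p ∉ I. Since p minus its normal form lies in I, I + (p) = I + (r) where r = -8; decide whether this ideal is the whole ring.
Here r = -8 is a nonzero constant, hence a unit: 1 ∈ I + (p), the Gröbner basis of I + (p) is {1}, and the enlarged system has no common solution — adjoining p is inconsistent.

The remainder on division by a Gröbner basis is unique — it is the normal form.

Adjoining 5xy² - 3/2xy + 5x - 8 makes the ideal the whole ring: the system is inconsistent.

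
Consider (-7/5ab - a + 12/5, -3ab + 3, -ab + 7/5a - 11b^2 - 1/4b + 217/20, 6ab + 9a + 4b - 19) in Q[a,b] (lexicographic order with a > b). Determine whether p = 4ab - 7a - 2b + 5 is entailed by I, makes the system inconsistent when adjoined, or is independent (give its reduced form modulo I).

First compute the reduced Gröbner basis of I by Buchberger's algorithm.
f_1 = -7/5ab - a + 12/5, LT = ab.
f_2 = -3ab + 3, LT = ab.
f_3 = -ab + 7/5a - 11b^2 - 1/4b + 217/20, LT = ab.
f_4 = 6ab + 9a + 4b - 19, LT = ab.

S(f_1,f_2): lcm = ab. S = 5/7a - 5/7.
  reduce S modulo (f_1, f_2, f_3, f_4):
  remainder 5/7a - 5/7 ≠ 0; add h_5 = 5/7a - 5/7 to the basis.

S(f_1,f_3): lcm = ab. S = 74/35a - 11b^2 - 1/4b + 1279/140.
  reduce S modulo (f_1, f_2, f_3, f_4, h_5):
  remainder -11b^2 - 1/4b + 45/4 ≠ 0; add h_6 = -11b^2 - 1/4b + 45/4 to the basis.

S(f_1,f_4): lcm = ab. S = -11/14a - 2/3b + 61/42.
  reduce S modulo (f_1, f_2, f_3, f_4, h_5, h_6):
  remainder -2/3b + 2/3 ≠ 0; add h_7 = -2/3b + 2/3 to the basis.

The other S-polynomials (S(f_2,f_3), S(f_2,f_4), S(f_3,f_4), S(f_1,h_5), S(f_2,h_5), S(f_3,h_5), S(f_4,h_5), S(f_1,h_6), S(f_2,h_6), S(f_3,h_6), S(f_4,h_6), S(h_5,h_6), S(f_1,h_7), S(f_2,h_7), S(f_3,h_7), S(f_4,h_7), S(h_5,h_7), S(h_6,h_7)) all reduce to 0 modulo the current basis, so we have a Gröbner basis.
Inter-reduce: drop elements whose leading term is divisible by another's, tail-reduce, and make monic.
Reduced Gröbner basis: {a - 1, b - 1}.
Label its elements g_1 = a - 1, g_2 = b - 1.

Reduce p = 4ab - 7a - 2b + 5 modulo G:
  leading term ab: subtract (4b)·g_1 from 4ab - 7a - 2b + 5 → -7a + 2b + 5
  leading term a: subtract (-7)·g_1 from -7a + 2b + 5 → 2b - 2
  leading term b: subtract (2)·g_2 from 2b - 2 → 0
  normal form = 0.
Since the normal form is 0, p ∈ I.

4ab - 7a - 2b + 5 lies in I (it reduces to 0).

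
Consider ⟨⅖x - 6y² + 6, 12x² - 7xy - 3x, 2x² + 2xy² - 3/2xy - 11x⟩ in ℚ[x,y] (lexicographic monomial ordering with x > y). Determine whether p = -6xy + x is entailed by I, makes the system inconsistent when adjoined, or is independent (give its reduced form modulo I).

First compute the reduced Gröbner basis of I by Buchberger's algorithm.
f_1 = ⅖x - 6y² + 6, LT = x.
f_2 = 12x² - 7xy - 3x, LT = x².
f_3 = 2x² + 2xy² - 3/2xy - 11x, LT = x².

S(f_1,f_2): lcm = x². S = -15xy² + 7/12xy + 61/4x.
  leading term xy²: subtract (-75/2y²)·f_1 from -15xy² + 7/12xy + 61/4x → 7/12xy + 61/4x - 225y⁴ + 225y²
  leading term xy: subtract (35/24y)·f_1 from 7/12xy + 61/4x - 225y⁴ + 225y² → 61/4x - 225y⁴ + 35/4y³ + 225y² - 35/4y
  leading term x: subtract (305/8)·f_1 from 61/4x - 225y⁴ + 35/4y³ + 225y² - 35/4y → -225y⁴ + 35/4y³ + 1815/4y² - 35/4y - 915/4
  leading term y⁴: no divisor's leading term divides it; move -225y⁴ to the remainder.
  leading term y³: no divisor's leading term divides it; move 35/4y³ to the remainder.
  leading term y²: no divisor's leading term divides it; move 1815/4y² to the remainder.
  leading term y: no divisor's leading term divides it; move -35/4y to the remainder.
  leading term 1: no divisor's leading term divides it; move -915/4 to the remainder.
  remainder -225y⁴ + 35/4y³ + 1815/4y² - 35/4y - 915/4 ≠ 0; add h_4 = -225y⁴ + 35/4y³ + 1815/4y² - 35/4y - 915/4 to the basis.

S(f_1,f_3): lcm = x². S = -16xy² + ¾xy + 41/2x.
  leading term xy²: subtract (-40y²)·f_1 from -16xy² + ¾xy + 41/2x → ¾xy + 41/2x - 240y⁴ + 240y²
  leading term xy: subtract (15/8y)·f_1 from ¾xy + 41/2x - 240y⁴ + 240y² → 41/2x - 240y⁴ + 45/4y³ + 240y² - 45/4y
  leading term x: subtract (205/4)·f_1 from 41/2x - 240y⁴ + 45/4y³ + 240y² - 45/4y → -240y⁴ + 45/4y³ + 1095/2y² - 45/4y - 615/2
  leading term y⁴: subtract (16/15)·h_4 from -240y⁴ + 45/4y³ + 1095/2y² - 45/4y - 615/2 → 23/12y³ + 127/2y² - 23/12y - 127/2
  leading term y³: no divisor's leading term divides it; move 23/12y³ to the remainder.
  leading term y²: no divisor's leading term divides it; move 127/2y² to the remainder.
  leading term y: no divisor's leading term divides it; move -23/12y to the remainder.
  leading term 1: no divisor's leading term divides it; move -127/2 to the remainder.
  remainder 23/12y³ + 127/2y² - 23/12y - 127/2 ≠ 0; add h_5 = 23/12y³ + 127/2y² - 23/12y - 127/2 to the basis.

S(h_4,h_5): lcm = y⁴. S = -137321/4140y³ - 61/60y² + 137321/4140y + 61/60.
  leading term y³: subtract (-137321/7935)·h_5 from -137321/4140y³ - 61/60y² + 137321/4140y + 61/60 → 2323151/2116y² - 2323151/2116
  leading term y²: no divisor's leading term divides it; move 2323151/2116y² to the remainder.
  leading term 1: no divisor's leading term divides it; move -2323151/2116 to the remainder.
  remainder 2323151/2116y² - 2323151/2116 ≠ 0; add h_6 = 2323151/2116y² - 2323151/2116 to the basis.

The other S-polynomials (S(f_2,f_3), S(f_1,h_4), S(f_2,h_4), S(f_3,h_4), S(f_1,h_5), S(f_2,h_5), S(f_3,h_5), S(f_1,h_6), S(f_2,h_6), S(f_3,h_6), S(h_4,h_6), S(h_5,h_6)) all reduce to 0 modulo the current basis, so we have a Gröbner basis.
Inter-reduce: drop elements whose leading term is divisible by another's, tail-reduce, and make monic.
Reduced Gröbner basis: {x, y² - 1}.
Label its elements g_1 = x, g_2 = y² - 1.

Reduce p = -6xy + x modulo G:
  leading term xy: subtract (-6y)·g_1 from -6xy + x → x
  leading term x: subtract (1)·g_1 from x → 0
  normal form = 0.
Since the normal form is 0, p ∈ I.

-6xy + x lies in I (it reduces to 0).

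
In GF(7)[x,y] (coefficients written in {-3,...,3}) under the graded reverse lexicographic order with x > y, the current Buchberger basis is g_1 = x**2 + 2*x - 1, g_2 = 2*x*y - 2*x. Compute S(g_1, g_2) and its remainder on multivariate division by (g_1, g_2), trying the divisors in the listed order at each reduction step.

S(g_1, g_2) = x**2 + 2*x*y - y; remainder on division = -y + 1.

lcm(LM(g_1), LM(g_2)) = x**2*y.
S = (lcm/LT(g_1))·g_1 − (lcm/LT(g_2))·g_2 = x**2 + 2*x*y - y.
Reduce S modulo (g_1, g_2) in that order:
  leading term x**2: subtract (1)·g_1 from x**2 + 2*x*y - y → 2*x*y - 2*x - y + 1
  leading term x*y: subtract (1)·g_2 from 2*x*y - 2*x - y + 1 → -y + 1
  leading term y: no divisor's leading term divides it; move -y to the remainder.
  leading term 1: no divisor's leading term divides it; move 1 to the remainder.
The remainder -y + 1 is nonzero, so it would be added as the next basis element.
An S-polynomial is built so that the two leading terms cancel; whether anything survives reduction is exactly the Gröbner-basis criterion.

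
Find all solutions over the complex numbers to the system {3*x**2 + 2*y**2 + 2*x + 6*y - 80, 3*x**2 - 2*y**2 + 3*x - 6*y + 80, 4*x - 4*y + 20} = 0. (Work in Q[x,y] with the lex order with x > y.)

Compute a lex Gröbner basis by Buchberger's algorithm.
f_1 = 3*x**2 + 2*x + 2*y**2 + 6*y - 80, LT = x**2.
f_2 = 3*x**2 + 3*x - 2*y**2 - 6*y + 80, LT = x**2.
f_3 = 4*x - 4*y + 20, LT = x.

S(f_1,f_2): lcm = x**2. S = -1/3*x + 4/3*y**2 + 4*y - 160/3.
  leading term x: subtract (-1/12)·f_3 from -1/3*x + 4/3*y**2 + 4*y - 160/3 → 4/3*y**2 + 11/3*y - 155/3
  leading term y**2: no divisor's leading term divides it; move 4/3*y**2 to the remainder.
  leading term y: no divisor's leading term divides it; move 11/3*y to the remainder.
  leading term 1: no divisor's leading term divides it; move -155/3 to the remainder.
  remainder 4/3*y**2 + 11/3*y - 155/3 ≠ 0; add h_4 = 4/3*y**2 + 11/3*y - 155/3 to the basis.

S(f_1,f_3): lcm = x**2. S = x*y - 13/3*x + 2/3*y**2 + 2*y - 80/3.
  leading term x*y: subtract (1/4*y)·f_3 from x*y - 13/3*x + 2/3*y**2 + 2*y - 80/3 → -13/3*x + 5/3*y**2 - 3*y - 80/3
  leading term x: subtract (-13/12)·f_3 from -13/3*x + 5/3*y**2 - 3*y - 80/3 → 5/3*y**2 - 22/3*y - 5
  leading term y**2: subtract (5/4)·h_4 from 5/3*y**2 - 22/3*y - 5 → -143/12*y + 715/12
  leading term y: no divisor's leading term divides it; move -143/12*y to the remainder.
  leading term 1: no divisor's leading term divides it; move 715/12 to the remainder.
  remainder -143/12*y + 715/12 ≠ 0; add h_5 = -143/12*y + 715/12 to the basis.

The other S-polynomials (S(f_2,f_3), S(f_1,h_4), S(f_2,h_4), S(f_3,h_4), S(f_1,h_5), S(f_2,h_5), S(f_3,h_5), S(h_4,h_5)) all reduce to 0 modulo the current basis, so we have a Gröbner basis.
Inter-reduce: drop elements whose leading term is divisible by another's, tail-reduce, and make monic.
Reduced Gröbner basis: {x, y - 5}.

Since the basis is lex-ordered, y - 5 is univariate in y. Its roots are {5}. Back-substituting each root into the other basis elements fixes the other coordinates.
  y = 5: the earlier basis element becomes x = 0, giving x = 0 — point (0, 5).

{(0, 5)}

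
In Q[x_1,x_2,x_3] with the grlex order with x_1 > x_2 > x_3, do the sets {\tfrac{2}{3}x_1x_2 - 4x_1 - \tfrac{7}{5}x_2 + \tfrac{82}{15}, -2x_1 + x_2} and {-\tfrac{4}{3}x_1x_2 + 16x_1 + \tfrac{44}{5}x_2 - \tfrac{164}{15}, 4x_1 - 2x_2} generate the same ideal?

No, the ideals differ.

Two ideals are equal iff their reduced Gröbner bases coincide (the reduced basis is unique for a fixed ordering).
Buchberger on the first generating set:
f_1 = \tfrac{2}{3}x_1x_2 - 4x_1 - \tfrac{7}{5}x_2 + \tfrac{82}{15}, LT = x_1x_2.
f_2 = -2x_1 + x_2, LT = x_1.

S(f_1,f_2): lcm = x_1x_2. S = \tfrac{1}{2}x_2^{2} - 6x_1 - \tfrac{21}{10}x_2 + \tfrac{41}{5}.
  leading term x_2^{2}: no divisor's leading term divides it; move \tfrac{1}{2}x_2^{2} to the remainder.
  leading term x_1: subtract (3)·f_2 from -6x_1 - \tfrac{21}{10}x_2 + \tfrac{41}{5} → -\tfrac{51}{10}x_2 + \tfrac{41}{5}
  leading term x_2: no divisor's leading term divides it; move -\tfrac{51}{10}x_2 to the remainder.
  leading term 1: no divisor's leading term divides it; move \tfrac{41}{5} to the remainder.
  remainder \tfrac{1}{2}x_2^{2} - \tfrac{51}{10}x_2 + \tfrac{41}{5} ≠ 0; add g_3 = \tfrac{1}{2}x_2^{2} - \tfrac{51}{10}x_2 + \tfrac{41}{5} to the basis.

S(f_1,g_3): lcm = x_1x_2^{2}. S = \tfrac{21}{5}x_1x_2 - \tfrac{21}{10}x_2^{2} - \tfrac{82}{5}x_1 + \tfrac{41}{5}x_2.
  leading term x_1x_2: subtract (\tfrac{63}{10})·f_1 from \tfrac{21}{5}x_1x_2 - \tfrac{21}{10}x_2^{2} - \tfrac{82}{5}x_1 + \tfrac{41}{5}x_2 → -\tfrac{21}{10}x_2^{2} + \tfrac{44}{5}x_1 + \tfrac{851}{50}x_2 - \tfrac{861}{25}
  leading term x_2^{2}: subtract (-\tfrac{21}{5})·g_3 from -\tfrac{21}{10}x_2^{2} + \tfrac{44}{5}x_1 + \tfrac{851}{50}x_2 - \tfrac{861}{25} → \tfrac{44}{5}x_1 - \tfrac{22}{5}x_2
  leading term x_1: subtract (-\tfrac{22}{5})·f_2 from \tfrac{44}{5}x_1 - \tfrac{22}{5}x_2 → 0
  remainder 0.

S(f_2,g_3): leading monomials are coprime, so the S-polynomial reduces to 0 (Buchberger's first criterion).
Every S-polynomial of the final basis reduces to 0, so we have a Gröbner basis.
Inter-reduce: drop elements whose leading term is divisible by another's, tail-reduce, and make monic.
Reduced Gröbner basis: {x_2^{2} - \tfrac{51}{5}x_2 + \tfrac{82}{5}, x_1 - \tfrac{1}{2}x_2}.

Buchberger on the second generating set:
h_1 = -\tfrac{4}{3}x_1x_2 + 16x_1 + \tfrac{44}{5}x_2 - \tfrac{164}{15}, LT = x_1x_2.
h_2 = 4x_1 - 2x_2, LT = x_1.

S(h_1,h_2): lcm = x_1x_2. S = \tfrac{1}{2}x_2^{2} - 12x_1 - \tfrac{33}{5}x_2 + \tfrac{41}{5}.
  leading term x_2^{2}: no divisor's leading term divides it; move \tfrac{1}{2}x_2^{2} to the remainder.
  leading term x_1: subtract (-3)·h_2 from -12x_1 - \tfrac{33}{5}x_2 + \tfrac{41}{5} → -\tfrac{63}{5}x_2 + \tfrac{41}{5}
  leading term x_2: no divisor's leading term divides it; move -\tfrac{63}{5}x_2 to the remainder.
  leading term 1: no divisor's leading term divides it; move \tfrac{41}{5} to the remainder.
  remainder \tfrac{1}{2}x_2^{2} - \tfrac{63}{5}x_2 + \tfrac{41}{5} ≠ 0; add k_3 = \tfrac{1}{2}x_2^{2} - \tfrac{63}{5}x_2 + \tfrac{41}{5} to the basis.

S(h_1,k_3): lcm = x_1x_2^{2}. S = \tfrac{66}{5}x_1x_2 - \tfrac{33}{5}x_2^{2} - \tfrac{82}{5}x_1 + \tfrac{41}{5}x_2.
  leading term x_1x_2: subtract (-\tfrac{99}{10})·h_1 from \tfrac{66}{5}x_1x_2 - \tfrac{33}{5}x_2^{2} - \tfrac{82}{5}x_1 + \tfrac{41}{5}x_2 → -\tfrac{33}{5}x_2^{2} + 142x_1 + \tfrac{2383}{25}x_2 - \tfrac{2706}{25}
  leading term x_2^{2}: subtract (-\tfrac{66}{5})·k_3 from -\tfrac{33}{5}x_2^{2} + 142x_1 + \tfrac{2383}{25}x_2 - \tfrac{2706}{25} → 142x_1 - 71x_2
  leading term x_1: subtract (\tfrac{71}{2})·h_2 from 142x_1 - 71x_2 → 0
  remainder 0.

S(h_2,k_3): leading monomials are coprime, so the S-polynomial reduces to 0 (Buchberger's first criterion).
Every S-polynomial of the final basis reduces to 0, so we have a Gröbner basis.
Inter-reduce: drop elements whose leading term is divisible by another's, tail-reduce, and make monic.
Reduced Gröbner basis: {x_2^{2} - \tfrac{126}{5}x_2 + \tfrac{82}{5}, x_1 - \tfrac{1}{2}x_2}.

These differ, so the ideals are not equal.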